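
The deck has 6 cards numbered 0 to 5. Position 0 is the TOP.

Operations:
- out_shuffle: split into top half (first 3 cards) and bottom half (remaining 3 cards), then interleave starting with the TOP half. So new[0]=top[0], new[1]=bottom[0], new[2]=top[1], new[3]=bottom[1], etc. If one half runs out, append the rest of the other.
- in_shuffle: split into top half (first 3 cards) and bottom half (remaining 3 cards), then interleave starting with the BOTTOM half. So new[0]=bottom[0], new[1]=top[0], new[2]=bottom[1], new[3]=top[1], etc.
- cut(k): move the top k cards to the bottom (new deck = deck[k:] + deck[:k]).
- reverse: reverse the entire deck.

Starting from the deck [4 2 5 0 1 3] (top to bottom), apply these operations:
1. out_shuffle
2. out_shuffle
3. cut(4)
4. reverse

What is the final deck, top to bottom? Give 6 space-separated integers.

Answer: 5 0 1 4 3 2

Derivation:
After op 1 (out_shuffle): [4 0 2 1 5 3]
After op 2 (out_shuffle): [4 1 0 5 2 3]
After op 3 (cut(4)): [2 3 4 1 0 5]
After op 4 (reverse): [5 0 1 4 3 2]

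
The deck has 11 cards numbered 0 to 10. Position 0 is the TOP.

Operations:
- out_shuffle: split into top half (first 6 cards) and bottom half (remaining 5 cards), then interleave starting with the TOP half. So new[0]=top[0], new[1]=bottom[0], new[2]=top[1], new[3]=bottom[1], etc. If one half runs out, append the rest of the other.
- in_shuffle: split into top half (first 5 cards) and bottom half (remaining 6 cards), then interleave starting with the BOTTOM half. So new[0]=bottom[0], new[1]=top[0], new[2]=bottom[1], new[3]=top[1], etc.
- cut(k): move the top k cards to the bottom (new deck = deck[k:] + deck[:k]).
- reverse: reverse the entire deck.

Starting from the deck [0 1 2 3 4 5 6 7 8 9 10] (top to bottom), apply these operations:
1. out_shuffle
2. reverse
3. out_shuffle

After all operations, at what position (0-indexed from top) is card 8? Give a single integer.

Answer: 10

Derivation:
After op 1 (out_shuffle): [0 6 1 7 2 8 3 9 4 10 5]
After op 2 (reverse): [5 10 4 9 3 8 2 7 1 6 0]
After op 3 (out_shuffle): [5 2 10 7 4 1 9 6 3 0 8]
Card 8 is at position 10.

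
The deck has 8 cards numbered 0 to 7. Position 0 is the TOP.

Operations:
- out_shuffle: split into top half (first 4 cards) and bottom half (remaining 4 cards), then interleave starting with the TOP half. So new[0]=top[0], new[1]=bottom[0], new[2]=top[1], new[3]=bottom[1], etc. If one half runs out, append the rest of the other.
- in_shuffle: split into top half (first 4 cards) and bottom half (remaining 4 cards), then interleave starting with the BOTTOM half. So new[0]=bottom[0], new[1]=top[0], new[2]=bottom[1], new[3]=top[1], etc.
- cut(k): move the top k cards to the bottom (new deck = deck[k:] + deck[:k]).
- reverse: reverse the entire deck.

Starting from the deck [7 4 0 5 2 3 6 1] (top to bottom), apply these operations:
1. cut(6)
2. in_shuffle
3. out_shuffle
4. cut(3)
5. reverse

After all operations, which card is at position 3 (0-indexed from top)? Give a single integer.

After op 1 (cut(6)): [6 1 7 4 0 5 2 3]
After op 2 (in_shuffle): [0 6 5 1 2 7 3 4]
After op 3 (out_shuffle): [0 2 6 7 5 3 1 4]
After op 4 (cut(3)): [7 5 3 1 4 0 2 6]
After op 5 (reverse): [6 2 0 4 1 3 5 7]
Position 3: card 4.

Answer: 4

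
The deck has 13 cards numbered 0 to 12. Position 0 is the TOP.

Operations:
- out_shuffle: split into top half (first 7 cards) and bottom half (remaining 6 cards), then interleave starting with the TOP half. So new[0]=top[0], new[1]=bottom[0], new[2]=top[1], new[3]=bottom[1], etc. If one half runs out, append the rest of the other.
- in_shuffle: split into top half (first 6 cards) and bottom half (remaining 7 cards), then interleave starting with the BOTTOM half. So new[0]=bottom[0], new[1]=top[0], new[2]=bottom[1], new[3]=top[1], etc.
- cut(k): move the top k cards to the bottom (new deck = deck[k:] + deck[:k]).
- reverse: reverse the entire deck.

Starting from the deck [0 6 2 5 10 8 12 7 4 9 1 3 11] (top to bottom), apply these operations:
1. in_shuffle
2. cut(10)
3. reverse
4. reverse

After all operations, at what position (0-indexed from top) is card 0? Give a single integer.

Answer: 4

Derivation:
After op 1 (in_shuffle): [12 0 7 6 4 2 9 5 1 10 3 8 11]
After op 2 (cut(10)): [3 8 11 12 0 7 6 4 2 9 5 1 10]
After op 3 (reverse): [10 1 5 9 2 4 6 7 0 12 11 8 3]
After op 4 (reverse): [3 8 11 12 0 7 6 4 2 9 5 1 10]
Card 0 is at position 4.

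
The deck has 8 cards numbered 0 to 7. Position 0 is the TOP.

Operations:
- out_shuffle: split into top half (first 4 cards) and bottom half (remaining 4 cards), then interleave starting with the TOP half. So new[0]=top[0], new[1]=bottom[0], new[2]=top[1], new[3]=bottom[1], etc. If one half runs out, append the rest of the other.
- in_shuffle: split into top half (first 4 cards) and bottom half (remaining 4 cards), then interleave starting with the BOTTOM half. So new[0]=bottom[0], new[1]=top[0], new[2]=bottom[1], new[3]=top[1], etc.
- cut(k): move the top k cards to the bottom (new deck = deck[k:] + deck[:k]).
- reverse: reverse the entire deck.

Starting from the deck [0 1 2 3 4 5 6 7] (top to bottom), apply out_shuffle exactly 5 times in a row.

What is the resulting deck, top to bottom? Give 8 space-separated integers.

After op 1 (out_shuffle): [0 4 1 5 2 6 3 7]
After op 2 (out_shuffle): [0 2 4 6 1 3 5 7]
After op 3 (out_shuffle): [0 1 2 3 4 5 6 7]
After op 4 (out_shuffle): [0 4 1 5 2 6 3 7]
After op 5 (out_shuffle): [0 2 4 6 1 3 5 7]

Answer: 0 2 4 6 1 3 5 7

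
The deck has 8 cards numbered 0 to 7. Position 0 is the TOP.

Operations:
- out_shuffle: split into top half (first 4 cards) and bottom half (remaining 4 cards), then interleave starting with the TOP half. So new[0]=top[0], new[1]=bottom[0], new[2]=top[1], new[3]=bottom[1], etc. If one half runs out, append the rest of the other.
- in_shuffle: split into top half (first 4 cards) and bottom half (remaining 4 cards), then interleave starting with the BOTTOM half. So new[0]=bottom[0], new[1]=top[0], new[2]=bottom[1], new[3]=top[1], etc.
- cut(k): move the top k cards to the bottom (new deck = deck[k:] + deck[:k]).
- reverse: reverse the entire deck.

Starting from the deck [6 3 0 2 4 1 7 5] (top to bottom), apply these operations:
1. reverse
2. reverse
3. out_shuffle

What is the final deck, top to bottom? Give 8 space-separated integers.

Answer: 6 4 3 1 0 7 2 5

Derivation:
After op 1 (reverse): [5 7 1 4 2 0 3 6]
After op 2 (reverse): [6 3 0 2 4 1 7 5]
After op 3 (out_shuffle): [6 4 3 1 0 7 2 5]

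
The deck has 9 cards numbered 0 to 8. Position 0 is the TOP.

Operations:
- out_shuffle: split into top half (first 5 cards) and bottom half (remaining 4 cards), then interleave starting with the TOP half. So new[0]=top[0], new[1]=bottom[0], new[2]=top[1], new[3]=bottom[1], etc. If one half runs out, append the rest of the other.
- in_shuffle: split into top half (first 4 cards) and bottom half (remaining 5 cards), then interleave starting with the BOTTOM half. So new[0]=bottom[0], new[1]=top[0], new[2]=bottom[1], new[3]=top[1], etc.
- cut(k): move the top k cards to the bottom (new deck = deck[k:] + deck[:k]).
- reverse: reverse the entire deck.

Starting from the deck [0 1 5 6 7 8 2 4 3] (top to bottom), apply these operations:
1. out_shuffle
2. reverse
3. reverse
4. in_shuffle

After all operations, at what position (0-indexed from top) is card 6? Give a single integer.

After op 1 (out_shuffle): [0 8 1 2 5 4 6 3 7]
After op 2 (reverse): [7 3 6 4 5 2 1 8 0]
After op 3 (reverse): [0 8 1 2 5 4 6 3 7]
After op 4 (in_shuffle): [5 0 4 8 6 1 3 2 7]
Card 6 is at position 4.

Answer: 4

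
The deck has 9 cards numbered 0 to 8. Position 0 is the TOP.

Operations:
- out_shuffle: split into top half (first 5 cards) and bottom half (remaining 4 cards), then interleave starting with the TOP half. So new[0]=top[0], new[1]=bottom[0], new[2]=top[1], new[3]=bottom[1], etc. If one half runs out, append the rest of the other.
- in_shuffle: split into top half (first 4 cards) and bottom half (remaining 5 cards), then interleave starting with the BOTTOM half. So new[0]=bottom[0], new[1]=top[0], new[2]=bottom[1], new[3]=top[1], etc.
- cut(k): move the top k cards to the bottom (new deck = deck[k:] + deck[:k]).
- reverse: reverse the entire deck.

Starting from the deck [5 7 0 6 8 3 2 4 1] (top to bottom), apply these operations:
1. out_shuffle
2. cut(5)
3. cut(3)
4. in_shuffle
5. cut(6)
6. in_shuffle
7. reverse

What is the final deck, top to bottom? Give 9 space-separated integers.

After op 1 (out_shuffle): [5 3 7 2 0 4 6 1 8]
After op 2 (cut(5)): [4 6 1 8 5 3 7 2 0]
After op 3 (cut(3)): [8 5 3 7 2 0 4 6 1]
After op 4 (in_shuffle): [2 8 0 5 4 3 6 7 1]
After op 5 (cut(6)): [6 7 1 2 8 0 5 4 3]
After op 6 (in_shuffle): [8 6 0 7 5 1 4 2 3]
After op 7 (reverse): [3 2 4 1 5 7 0 6 8]

Answer: 3 2 4 1 5 7 0 6 8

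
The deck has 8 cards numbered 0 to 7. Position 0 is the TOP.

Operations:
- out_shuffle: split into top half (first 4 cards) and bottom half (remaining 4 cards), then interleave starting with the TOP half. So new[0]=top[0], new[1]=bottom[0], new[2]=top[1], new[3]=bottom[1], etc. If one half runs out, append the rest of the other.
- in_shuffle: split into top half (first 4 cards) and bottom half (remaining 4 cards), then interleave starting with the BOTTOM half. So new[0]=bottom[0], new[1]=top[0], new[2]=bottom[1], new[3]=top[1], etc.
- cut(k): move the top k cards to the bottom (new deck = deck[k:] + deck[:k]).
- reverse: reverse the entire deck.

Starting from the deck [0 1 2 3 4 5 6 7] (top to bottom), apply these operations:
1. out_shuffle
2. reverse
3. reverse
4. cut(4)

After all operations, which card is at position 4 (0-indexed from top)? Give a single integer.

Answer: 0

Derivation:
After op 1 (out_shuffle): [0 4 1 5 2 6 3 7]
After op 2 (reverse): [7 3 6 2 5 1 4 0]
After op 3 (reverse): [0 4 1 5 2 6 3 7]
After op 4 (cut(4)): [2 6 3 7 0 4 1 5]
Position 4: card 0.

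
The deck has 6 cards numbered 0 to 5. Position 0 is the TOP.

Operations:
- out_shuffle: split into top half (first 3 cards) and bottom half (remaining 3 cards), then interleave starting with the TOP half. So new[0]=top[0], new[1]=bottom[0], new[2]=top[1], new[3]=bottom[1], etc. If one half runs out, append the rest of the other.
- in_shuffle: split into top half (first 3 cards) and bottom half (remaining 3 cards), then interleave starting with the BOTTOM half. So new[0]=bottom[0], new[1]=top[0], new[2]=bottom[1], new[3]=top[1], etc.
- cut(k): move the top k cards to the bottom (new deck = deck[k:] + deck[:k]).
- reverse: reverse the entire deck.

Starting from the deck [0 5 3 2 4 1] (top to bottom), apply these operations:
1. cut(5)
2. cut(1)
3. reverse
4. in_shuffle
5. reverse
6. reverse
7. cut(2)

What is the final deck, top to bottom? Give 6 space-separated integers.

Answer: 5 4 0 2 3 1

Derivation:
After op 1 (cut(5)): [1 0 5 3 2 4]
After op 2 (cut(1)): [0 5 3 2 4 1]
After op 3 (reverse): [1 4 2 3 5 0]
After op 4 (in_shuffle): [3 1 5 4 0 2]
After op 5 (reverse): [2 0 4 5 1 3]
After op 6 (reverse): [3 1 5 4 0 2]
After op 7 (cut(2)): [5 4 0 2 3 1]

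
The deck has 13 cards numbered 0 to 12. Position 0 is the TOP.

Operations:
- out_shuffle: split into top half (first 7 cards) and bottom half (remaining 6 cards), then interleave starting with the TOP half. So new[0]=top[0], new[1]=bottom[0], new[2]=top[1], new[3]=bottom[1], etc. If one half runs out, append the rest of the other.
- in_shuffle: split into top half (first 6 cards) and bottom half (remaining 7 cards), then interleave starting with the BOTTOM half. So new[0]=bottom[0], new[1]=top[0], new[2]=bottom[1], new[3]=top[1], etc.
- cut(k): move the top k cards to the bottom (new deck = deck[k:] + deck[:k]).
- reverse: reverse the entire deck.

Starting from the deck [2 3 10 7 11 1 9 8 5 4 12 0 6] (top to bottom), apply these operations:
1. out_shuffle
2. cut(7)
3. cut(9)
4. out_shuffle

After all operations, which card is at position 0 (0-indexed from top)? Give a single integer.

After op 1 (out_shuffle): [2 8 3 5 10 4 7 12 11 0 1 6 9]
After op 2 (cut(7)): [12 11 0 1 6 9 2 8 3 5 10 4 7]
After op 3 (cut(9)): [5 10 4 7 12 11 0 1 6 9 2 8 3]
After op 4 (out_shuffle): [5 1 10 6 4 9 7 2 12 8 11 3 0]
Position 0: card 5.

Answer: 5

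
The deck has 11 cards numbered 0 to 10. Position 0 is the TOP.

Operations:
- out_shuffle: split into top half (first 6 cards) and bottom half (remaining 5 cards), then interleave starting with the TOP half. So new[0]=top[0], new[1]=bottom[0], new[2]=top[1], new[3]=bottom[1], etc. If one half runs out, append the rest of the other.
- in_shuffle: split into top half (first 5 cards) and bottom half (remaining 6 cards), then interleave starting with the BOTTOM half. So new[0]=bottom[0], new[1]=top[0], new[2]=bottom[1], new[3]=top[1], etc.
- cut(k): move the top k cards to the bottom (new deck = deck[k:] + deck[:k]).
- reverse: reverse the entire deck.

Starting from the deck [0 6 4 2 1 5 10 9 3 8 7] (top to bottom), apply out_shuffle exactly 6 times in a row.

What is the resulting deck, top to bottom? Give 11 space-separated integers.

Answer: 0 5 7 1 8 2 3 4 9 6 10

Derivation:
After op 1 (out_shuffle): [0 10 6 9 4 3 2 8 1 7 5]
After op 2 (out_shuffle): [0 2 10 8 6 1 9 7 4 5 3]
After op 3 (out_shuffle): [0 9 2 7 10 4 8 5 6 3 1]
After op 4 (out_shuffle): [0 8 9 5 2 6 7 3 10 1 4]
After op 5 (out_shuffle): [0 7 8 3 9 10 5 1 2 4 6]
After op 6 (out_shuffle): [0 5 7 1 8 2 3 4 9 6 10]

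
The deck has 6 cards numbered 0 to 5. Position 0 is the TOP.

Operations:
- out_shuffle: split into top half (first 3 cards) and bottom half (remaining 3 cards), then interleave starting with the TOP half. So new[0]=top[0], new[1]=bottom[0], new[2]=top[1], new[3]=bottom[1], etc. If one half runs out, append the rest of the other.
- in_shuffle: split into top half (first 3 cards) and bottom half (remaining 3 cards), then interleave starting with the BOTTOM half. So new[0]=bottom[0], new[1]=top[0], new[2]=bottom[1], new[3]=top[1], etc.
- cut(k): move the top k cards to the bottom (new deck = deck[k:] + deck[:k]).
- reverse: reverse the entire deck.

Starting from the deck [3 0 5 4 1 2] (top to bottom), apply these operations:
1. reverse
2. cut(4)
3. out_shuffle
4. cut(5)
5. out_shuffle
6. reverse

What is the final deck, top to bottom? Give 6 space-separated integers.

Answer: 2 1 4 0 3 5

Derivation:
After op 1 (reverse): [2 1 4 5 0 3]
After op 2 (cut(4)): [0 3 2 1 4 5]
After op 3 (out_shuffle): [0 1 3 4 2 5]
After op 4 (cut(5)): [5 0 1 3 4 2]
After op 5 (out_shuffle): [5 3 0 4 1 2]
After op 6 (reverse): [2 1 4 0 3 5]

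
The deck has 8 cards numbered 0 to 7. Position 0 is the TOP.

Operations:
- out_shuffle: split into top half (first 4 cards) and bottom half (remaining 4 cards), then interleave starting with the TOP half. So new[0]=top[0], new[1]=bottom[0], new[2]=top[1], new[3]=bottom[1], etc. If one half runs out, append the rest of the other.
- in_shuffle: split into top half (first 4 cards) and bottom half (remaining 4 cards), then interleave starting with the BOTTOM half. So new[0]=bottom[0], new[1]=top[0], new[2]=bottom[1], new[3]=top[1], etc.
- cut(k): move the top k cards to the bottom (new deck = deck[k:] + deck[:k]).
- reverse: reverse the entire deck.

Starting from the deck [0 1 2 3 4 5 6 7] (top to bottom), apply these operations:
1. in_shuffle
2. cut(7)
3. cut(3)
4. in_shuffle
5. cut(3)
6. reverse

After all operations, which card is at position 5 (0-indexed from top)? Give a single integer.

Answer: 6

Derivation:
After op 1 (in_shuffle): [4 0 5 1 6 2 7 3]
After op 2 (cut(7)): [3 4 0 5 1 6 2 7]
After op 3 (cut(3)): [5 1 6 2 7 3 4 0]
After op 4 (in_shuffle): [7 5 3 1 4 6 0 2]
After op 5 (cut(3)): [1 4 6 0 2 7 5 3]
After op 6 (reverse): [3 5 7 2 0 6 4 1]
Position 5: card 6.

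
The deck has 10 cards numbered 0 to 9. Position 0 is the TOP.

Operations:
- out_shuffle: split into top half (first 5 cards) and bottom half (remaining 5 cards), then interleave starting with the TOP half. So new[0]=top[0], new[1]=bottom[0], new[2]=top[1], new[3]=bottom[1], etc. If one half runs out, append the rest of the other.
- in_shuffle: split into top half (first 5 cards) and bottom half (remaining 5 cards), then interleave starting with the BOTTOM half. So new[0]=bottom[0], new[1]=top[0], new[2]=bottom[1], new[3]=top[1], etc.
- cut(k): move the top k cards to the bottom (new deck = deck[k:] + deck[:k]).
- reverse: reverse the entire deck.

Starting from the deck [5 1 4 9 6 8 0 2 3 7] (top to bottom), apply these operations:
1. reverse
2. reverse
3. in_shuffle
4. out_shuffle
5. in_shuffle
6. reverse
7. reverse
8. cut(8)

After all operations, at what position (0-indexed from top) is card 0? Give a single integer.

Answer: 1

Derivation:
After op 1 (reverse): [7 3 2 0 8 6 9 4 1 5]
After op 2 (reverse): [5 1 4 9 6 8 0 2 3 7]
After op 3 (in_shuffle): [8 5 0 1 2 4 3 9 7 6]
After op 4 (out_shuffle): [8 4 5 3 0 9 1 7 2 6]
After op 5 (in_shuffle): [9 8 1 4 7 5 2 3 6 0]
After op 6 (reverse): [0 6 3 2 5 7 4 1 8 9]
After op 7 (reverse): [9 8 1 4 7 5 2 3 6 0]
After op 8 (cut(8)): [6 0 9 8 1 4 7 5 2 3]
Card 0 is at position 1.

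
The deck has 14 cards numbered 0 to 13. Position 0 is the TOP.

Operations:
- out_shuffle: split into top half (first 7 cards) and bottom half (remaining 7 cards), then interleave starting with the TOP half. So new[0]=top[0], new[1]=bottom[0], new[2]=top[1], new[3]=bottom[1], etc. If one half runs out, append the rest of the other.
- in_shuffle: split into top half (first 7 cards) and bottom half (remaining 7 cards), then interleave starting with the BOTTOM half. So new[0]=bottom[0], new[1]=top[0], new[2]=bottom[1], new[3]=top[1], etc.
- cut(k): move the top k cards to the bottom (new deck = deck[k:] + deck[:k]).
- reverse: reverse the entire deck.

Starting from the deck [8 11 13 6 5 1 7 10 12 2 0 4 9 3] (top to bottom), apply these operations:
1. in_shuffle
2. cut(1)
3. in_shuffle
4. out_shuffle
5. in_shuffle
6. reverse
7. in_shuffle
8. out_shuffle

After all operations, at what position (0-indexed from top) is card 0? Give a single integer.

After op 1 (in_shuffle): [10 8 12 11 2 13 0 6 4 5 9 1 3 7]
After op 2 (cut(1)): [8 12 11 2 13 0 6 4 5 9 1 3 7 10]
After op 3 (in_shuffle): [4 8 5 12 9 11 1 2 3 13 7 0 10 6]
After op 4 (out_shuffle): [4 2 8 3 5 13 12 7 9 0 11 10 1 6]
After op 5 (in_shuffle): [7 4 9 2 0 8 11 3 10 5 1 13 6 12]
After op 6 (reverse): [12 6 13 1 5 10 3 11 8 0 2 9 4 7]
After op 7 (in_shuffle): [11 12 8 6 0 13 2 1 9 5 4 10 7 3]
After op 8 (out_shuffle): [11 1 12 9 8 5 6 4 0 10 13 7 2 3]
Card 0 is at position 8.

Answer: 8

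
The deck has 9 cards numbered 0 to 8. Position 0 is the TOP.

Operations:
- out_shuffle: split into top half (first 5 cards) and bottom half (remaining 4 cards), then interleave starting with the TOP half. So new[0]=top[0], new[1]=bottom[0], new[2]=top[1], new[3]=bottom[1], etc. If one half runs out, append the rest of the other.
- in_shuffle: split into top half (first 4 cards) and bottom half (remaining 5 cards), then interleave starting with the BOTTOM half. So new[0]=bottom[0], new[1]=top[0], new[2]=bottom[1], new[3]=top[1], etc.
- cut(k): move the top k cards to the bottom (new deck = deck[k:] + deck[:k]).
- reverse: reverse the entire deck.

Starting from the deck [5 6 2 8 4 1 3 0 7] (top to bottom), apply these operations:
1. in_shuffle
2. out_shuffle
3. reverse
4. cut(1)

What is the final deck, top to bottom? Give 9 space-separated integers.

After op 1 (in_shuffle): [4 5 1 6 3 2 0 8 7]
After op 2 (out_shuffle): [4 2 5 0 1 8 6 7 3]
After op 3 (reverse): [3 7 6 8 1 0 5 2 4]
After op 4 (cut(1)): [7 6 8 1 0 5 2 4 3]

Answer: 7 6 8 1 0 5 2 4 3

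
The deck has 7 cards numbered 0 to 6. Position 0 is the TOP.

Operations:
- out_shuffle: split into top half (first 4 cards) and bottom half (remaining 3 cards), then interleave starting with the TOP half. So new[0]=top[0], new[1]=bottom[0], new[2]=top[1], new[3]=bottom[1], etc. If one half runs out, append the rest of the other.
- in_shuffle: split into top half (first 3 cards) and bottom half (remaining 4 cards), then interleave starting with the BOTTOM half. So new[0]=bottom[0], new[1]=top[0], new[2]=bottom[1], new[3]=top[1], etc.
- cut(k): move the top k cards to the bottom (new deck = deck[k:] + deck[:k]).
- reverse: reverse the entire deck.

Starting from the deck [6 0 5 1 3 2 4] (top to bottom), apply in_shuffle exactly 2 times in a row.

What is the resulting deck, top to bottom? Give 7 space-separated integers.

After op 1 (in_shuffle): [1 6 3 0 2 5 4]
After op 2 (in_shuffle): [0 1 2 6 5 3 4]

Answer: 0 1 2 6 5 3 4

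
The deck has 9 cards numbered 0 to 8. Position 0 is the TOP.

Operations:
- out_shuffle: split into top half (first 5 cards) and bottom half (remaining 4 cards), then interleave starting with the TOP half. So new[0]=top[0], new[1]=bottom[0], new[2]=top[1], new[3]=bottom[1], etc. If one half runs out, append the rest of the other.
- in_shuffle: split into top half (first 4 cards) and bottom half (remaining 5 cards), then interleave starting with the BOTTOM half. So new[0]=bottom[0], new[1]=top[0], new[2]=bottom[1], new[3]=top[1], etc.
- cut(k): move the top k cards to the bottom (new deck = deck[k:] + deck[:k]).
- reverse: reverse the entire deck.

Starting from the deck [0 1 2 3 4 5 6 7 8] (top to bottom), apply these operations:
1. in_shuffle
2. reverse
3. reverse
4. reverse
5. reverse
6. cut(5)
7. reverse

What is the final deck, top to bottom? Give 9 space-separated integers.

After op 1 (in_shuffle): [4 0 5 1 6 2 7 3 8]
After op 2 (reverse): [8 3 7 2 6 1 5 0 4]
After op 3 (reverse): [4 0 5 1 6 2 7 3 8]
After op 4 (reverse): [8 3 7 2 6 1 5 0 4]
After op 5 (reverse): [4 0 5 1 6 2 7 3 8]
After op 6 (cut(5)): [2 7 3 8 4 0 5 1 6]
After op 7 (reverse): [6 1 5 0 4 8 3 7 2]

Answer: 6 1 5 0 4 8 3 7 2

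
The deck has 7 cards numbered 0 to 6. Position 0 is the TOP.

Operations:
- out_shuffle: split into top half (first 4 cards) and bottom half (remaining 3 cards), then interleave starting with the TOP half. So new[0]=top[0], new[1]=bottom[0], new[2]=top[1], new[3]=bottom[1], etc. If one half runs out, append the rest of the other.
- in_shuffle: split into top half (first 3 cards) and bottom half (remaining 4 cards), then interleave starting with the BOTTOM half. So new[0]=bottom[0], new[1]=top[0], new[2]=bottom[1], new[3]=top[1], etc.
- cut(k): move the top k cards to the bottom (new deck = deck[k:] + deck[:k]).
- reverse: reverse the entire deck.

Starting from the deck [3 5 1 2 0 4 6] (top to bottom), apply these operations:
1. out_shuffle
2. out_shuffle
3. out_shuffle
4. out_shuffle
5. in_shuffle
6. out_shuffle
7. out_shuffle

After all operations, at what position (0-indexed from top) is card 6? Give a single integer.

Answer: 2

Derivation:
After op 1 (out_shuffle): [3 0 5 4 1 6 2]
After op 2 (out_shuffle): [3 1 0 6 5 2 4]
After op 3 (out_shuffle): [3 5 1 2 0 4 6]
After op 4 (out_shuffle): [3 0 5 4 1 6 2]
After op 5 (in_shuffle): [4 3 1 0 6 5 2]
After op 6 (out_shuffle): [4 6 3 5 1 2 0]
After op 7 (out_shuffle): [4 1 6 2 3 0 5]
Card 6 is at position 2.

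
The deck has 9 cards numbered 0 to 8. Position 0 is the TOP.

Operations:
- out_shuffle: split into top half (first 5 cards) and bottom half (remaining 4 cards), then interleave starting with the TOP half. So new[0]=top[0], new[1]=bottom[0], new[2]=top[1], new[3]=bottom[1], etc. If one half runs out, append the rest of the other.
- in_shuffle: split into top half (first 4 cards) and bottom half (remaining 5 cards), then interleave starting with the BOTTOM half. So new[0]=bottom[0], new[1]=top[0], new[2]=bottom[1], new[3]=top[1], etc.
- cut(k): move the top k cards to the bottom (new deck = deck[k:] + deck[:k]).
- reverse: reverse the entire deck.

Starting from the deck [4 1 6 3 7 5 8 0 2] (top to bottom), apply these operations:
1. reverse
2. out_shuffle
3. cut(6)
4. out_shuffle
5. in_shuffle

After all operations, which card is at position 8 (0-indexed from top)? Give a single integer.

After op 1 (reverse): [2 0 8 5 7 3 6 1 4]
After op 2 (out_shuffle): [2 3 0 6 8 1 5 4 7]
After op 3 (cut(6)): [5 4 7 2 3 0 6 8 1]
After op 4 (out_shuffle): [5 0 4 6 7 8 2 1 3]
After op 5 (in_shuffle): [7 5 8 0 2 4 1 6 3]
Position 8: card 3.

Answer: 3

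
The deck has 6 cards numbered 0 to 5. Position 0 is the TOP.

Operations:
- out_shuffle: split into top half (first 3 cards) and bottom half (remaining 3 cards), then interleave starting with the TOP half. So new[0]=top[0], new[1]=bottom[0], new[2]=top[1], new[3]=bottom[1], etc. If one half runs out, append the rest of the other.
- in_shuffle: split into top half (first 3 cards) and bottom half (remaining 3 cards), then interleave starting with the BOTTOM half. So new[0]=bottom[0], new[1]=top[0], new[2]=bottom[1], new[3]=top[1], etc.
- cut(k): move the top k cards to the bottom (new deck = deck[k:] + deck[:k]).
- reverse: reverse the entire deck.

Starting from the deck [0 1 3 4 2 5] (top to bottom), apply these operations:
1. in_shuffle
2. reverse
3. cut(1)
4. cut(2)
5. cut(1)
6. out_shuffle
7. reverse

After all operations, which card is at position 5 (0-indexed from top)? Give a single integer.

After op 1 (in_shuffle): [4 0 2 1 5 3]
After op 2 (reverse): [3 5 1 2 0 4]
After op 3 (cut(1)): [5 1 2 0 4 3]
After op 4 (cut(2)): [2 0 4 3 5 1]
After op 5 (cut(1)): [0 4 3 5 1 2]
After op 6 (out_shuffle): [0 5 4 1 3 2]
After op 7 (reverse): [2 3 1 4 5 0]
Position 5: card 0.

Answer: 0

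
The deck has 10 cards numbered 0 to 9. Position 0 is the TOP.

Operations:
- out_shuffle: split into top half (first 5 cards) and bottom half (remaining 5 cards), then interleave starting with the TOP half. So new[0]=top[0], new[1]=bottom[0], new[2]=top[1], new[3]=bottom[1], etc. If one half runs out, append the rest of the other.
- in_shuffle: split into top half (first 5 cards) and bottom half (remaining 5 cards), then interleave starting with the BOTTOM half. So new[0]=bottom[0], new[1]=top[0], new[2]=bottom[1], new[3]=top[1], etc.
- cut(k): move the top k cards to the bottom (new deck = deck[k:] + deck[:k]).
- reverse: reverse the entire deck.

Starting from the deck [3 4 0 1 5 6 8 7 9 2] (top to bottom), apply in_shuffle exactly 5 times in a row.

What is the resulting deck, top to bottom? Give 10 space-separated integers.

After op 1 (in_shuffle): [6 3 8 4 7 0 9 1 2 5]
After op 2 (in_shuffle): [0 6 9 3 1 8 2 4 5 7]
After op 3 (in_shuffle): [8 0 2 6 4 9 5 3 7 1]
After op 4 (in_shuffle): [9 8 5 0 3 2 7 6 1 4]
After op 5 (in_shuffle): [2 9 7 8 6 5 1 0 4 3]

Answer: 2 9 7 8 6 5 1 0 4 3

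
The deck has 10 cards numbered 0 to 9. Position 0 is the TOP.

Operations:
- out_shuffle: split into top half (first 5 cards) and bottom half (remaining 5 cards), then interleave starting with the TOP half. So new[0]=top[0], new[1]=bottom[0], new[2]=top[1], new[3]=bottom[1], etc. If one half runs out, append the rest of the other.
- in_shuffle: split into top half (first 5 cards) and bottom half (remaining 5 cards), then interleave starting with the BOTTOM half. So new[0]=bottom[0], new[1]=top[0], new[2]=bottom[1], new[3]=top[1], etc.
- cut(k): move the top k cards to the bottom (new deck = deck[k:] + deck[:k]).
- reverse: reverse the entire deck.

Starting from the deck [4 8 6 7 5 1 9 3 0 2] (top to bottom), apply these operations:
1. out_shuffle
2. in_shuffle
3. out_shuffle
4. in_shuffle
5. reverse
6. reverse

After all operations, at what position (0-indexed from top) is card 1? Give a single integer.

Answer: 2

Derivation:
After op 1 (out_shuffle): [4 1 8 9 6 3 7 0 5 2]
After op 2 (in_shuffle): [3 4 7 1 0 8 5 9 2 6]
After op 3 (out_shuffle): [3 8 4 5 7 9 1 2 0 6]
After op 4 (in_shuffle): [9 3 1 8 2 4 0 5 6 7]
After op 5 (reverse): [7 6 5 0 4 2 8 1 3 9]
After op 6 (reverse): [9 3 1 8 2 4 0 5 6 7]
Card 1 is at position 2.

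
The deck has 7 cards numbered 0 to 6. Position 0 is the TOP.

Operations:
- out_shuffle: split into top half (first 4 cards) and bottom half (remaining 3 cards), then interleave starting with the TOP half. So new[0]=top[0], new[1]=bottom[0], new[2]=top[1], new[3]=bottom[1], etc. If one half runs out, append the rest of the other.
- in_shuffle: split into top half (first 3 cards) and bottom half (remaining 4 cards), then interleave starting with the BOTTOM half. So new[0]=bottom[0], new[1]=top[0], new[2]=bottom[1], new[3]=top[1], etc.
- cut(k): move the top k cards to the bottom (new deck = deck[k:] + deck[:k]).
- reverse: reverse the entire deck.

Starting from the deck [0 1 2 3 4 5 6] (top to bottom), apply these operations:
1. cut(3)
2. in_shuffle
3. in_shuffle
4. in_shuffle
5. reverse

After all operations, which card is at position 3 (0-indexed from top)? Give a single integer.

After op 1 (cut(3)): [3 4 5 6 0 1 2]
After op 2 (in_shuffle): [6 3 0 4 1 5 2]
After op 3 (in_shuffle): [4 6 1 3 5 0 2]
After op 4 (in_shuffle): [3 4 5 6 0 1 2]
After op 5 (reverse): [2 1 0 6 5 4 3]
Position 3: card 6.

Answer: 6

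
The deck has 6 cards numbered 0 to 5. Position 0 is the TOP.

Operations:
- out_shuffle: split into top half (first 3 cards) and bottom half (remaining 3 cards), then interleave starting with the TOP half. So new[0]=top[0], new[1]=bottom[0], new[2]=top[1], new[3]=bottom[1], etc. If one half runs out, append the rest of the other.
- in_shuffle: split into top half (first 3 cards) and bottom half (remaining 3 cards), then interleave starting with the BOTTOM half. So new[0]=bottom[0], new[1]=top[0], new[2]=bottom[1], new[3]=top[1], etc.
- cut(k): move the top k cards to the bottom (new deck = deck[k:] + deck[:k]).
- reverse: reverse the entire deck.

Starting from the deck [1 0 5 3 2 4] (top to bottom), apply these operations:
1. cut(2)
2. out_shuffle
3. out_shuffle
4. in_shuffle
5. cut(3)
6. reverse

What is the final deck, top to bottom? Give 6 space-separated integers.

After op 1 (cut(2)): [5 3 2 4 1 0]
After op 2 (out_shuffle): [5 4 3 1 2 0]
After op 3 (out_shuffle): [5 1 4 2 3 0]
After op 4 (in_shuffle): [2 5 3 1 0 4]
After op 5 (cut(3)): [1 0 4 2 5 3]
After op 6 (reverse): [3 5 2 4 0 1]

Answer: 3 5 2 4 0 1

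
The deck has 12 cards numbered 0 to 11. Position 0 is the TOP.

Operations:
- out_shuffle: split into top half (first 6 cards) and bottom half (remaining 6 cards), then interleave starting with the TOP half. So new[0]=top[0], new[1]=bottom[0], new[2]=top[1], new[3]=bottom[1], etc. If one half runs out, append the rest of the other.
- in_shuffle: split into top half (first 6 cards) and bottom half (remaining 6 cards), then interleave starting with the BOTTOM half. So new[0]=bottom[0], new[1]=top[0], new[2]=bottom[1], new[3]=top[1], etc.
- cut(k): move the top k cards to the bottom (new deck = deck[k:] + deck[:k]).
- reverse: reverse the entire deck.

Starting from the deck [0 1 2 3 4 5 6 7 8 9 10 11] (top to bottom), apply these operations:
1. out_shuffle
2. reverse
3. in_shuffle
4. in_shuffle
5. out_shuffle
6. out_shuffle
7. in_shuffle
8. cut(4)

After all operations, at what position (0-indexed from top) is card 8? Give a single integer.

Answer: 5

Derivation:
After op 1 (out_shuffle): [0 6 1 7 2 8 3 9 4 10 5 11]
After op 2 (reverse): [11 5 10 4 9 3 8 2 7 1 6 0]
After op 3 (in_shuffle): [8 11 2 5 7 10 1 4 6 9 0 3]
After op 4 (in_shuffle): [1 8 4 11 6 2 9 5 0 7 3 10]
After op 5 (out_shuffle): [1 9 8 5 4 0 11 7 6 3 2 10]
After op 6 (out_shuffle): [1 11 9 7 8 6 5 3 4 2 0 10]
After op 7 (in_shuffle): [5 1 3 11 4 9 2 7 0 8 10 6]
After op 8 (cut(4)): [4 9 2 7 0 8 10 6 5 1 3 11]
Card 8 is at position 5.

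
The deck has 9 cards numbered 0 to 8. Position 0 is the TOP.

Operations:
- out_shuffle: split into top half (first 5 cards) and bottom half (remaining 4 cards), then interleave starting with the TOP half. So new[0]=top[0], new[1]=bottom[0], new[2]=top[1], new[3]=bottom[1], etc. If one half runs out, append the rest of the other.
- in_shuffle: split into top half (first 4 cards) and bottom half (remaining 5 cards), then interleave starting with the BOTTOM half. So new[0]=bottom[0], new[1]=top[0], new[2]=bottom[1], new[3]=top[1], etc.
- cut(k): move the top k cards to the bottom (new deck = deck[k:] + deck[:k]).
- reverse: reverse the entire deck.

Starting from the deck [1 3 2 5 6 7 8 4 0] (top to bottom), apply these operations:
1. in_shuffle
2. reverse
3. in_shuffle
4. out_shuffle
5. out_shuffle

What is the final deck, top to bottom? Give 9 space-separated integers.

Answer: 8 2 4 5 0 6 1 7 3

Derivation:
After op 1 (in_shuffle): [6 1 7 3 8 2 4 5 0]
After op 2 (reverse): [0 5 4 2 8 3 7 1 6]
After op 3 (in_shuffle): [8 0 3 5 7 4 1 2 6]
After op 4 (out_shuffle): [8 4 0 1 3 2 5 6 7]
After op 5 (out_shuffle): [8 2 4 5 0 6 1 7 3]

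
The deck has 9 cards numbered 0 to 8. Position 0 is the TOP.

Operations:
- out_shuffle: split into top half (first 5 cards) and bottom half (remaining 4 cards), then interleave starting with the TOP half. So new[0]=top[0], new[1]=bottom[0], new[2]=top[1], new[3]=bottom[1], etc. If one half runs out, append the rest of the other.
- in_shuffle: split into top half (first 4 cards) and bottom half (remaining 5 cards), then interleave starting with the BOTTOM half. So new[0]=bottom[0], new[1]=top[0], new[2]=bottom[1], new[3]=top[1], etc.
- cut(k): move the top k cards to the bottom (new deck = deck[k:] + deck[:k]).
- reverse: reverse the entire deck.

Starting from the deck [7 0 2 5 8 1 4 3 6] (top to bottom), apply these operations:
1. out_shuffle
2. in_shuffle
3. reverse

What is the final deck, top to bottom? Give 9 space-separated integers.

Answer: 8 4 6 0 5 1 3 7 2

Derivation:
After op 1 (out_shuffle): [7 1 0 4 2 3 5 6 8]
After op 2 (in_shuffle): [2 7 3 1 5 0 6 4 8]
After op 3 (reverse): [8 4 6 0 5 1 3 7 2]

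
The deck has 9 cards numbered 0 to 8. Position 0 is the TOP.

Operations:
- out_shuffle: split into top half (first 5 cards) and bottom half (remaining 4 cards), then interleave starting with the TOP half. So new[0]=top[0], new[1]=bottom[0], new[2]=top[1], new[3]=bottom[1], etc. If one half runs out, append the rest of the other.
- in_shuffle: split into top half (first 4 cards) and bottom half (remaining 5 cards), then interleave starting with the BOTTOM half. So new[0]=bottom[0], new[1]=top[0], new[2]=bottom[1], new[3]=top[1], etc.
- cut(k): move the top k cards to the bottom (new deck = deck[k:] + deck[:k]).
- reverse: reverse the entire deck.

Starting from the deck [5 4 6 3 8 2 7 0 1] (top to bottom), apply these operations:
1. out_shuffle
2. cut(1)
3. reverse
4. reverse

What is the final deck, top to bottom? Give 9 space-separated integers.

Answer: 2 4 7 6 0 3 1 8 5

Derivation:
After op 1 (out_shuffle): [5 2 4 7 6 0 3 1 8]
After op 2 (cut(1)): [2 4 7 6 0 3 1 8 5]
After op 3 (reverse): [5 8 1 3 0 6 7 4 2]
After op 4 (reverse): [2 4 7 6 0 3 1 8 5]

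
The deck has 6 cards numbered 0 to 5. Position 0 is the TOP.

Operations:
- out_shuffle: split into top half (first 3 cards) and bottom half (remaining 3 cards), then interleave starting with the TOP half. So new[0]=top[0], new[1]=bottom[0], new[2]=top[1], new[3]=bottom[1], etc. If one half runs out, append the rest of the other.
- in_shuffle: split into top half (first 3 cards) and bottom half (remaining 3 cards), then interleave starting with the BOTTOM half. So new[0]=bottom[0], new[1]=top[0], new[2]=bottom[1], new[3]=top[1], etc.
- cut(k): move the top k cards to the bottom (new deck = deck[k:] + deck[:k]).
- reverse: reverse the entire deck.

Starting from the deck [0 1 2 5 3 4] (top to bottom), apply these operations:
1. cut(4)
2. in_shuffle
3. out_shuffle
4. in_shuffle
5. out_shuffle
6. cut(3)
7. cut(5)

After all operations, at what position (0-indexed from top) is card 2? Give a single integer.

After op 1 (cut(4)): [3 4 0 1 2 5]
After op 2 (in_shuffle): [1 3 2 4 5 0]
After op 3 (out_shuffle): [1 4 3 5 2 0]
After op 4 (in_shuffle): [5 1 2 4 0 3]
After op 5 (out_shuffle): [5 4 1 0 2 3]
After op 6 (cut(3)): [0 2 3 5 4 1]
After op 7 (cut(5)): [1 0 2 3 5 4]
Card 2 is at position 2.

Answer: 2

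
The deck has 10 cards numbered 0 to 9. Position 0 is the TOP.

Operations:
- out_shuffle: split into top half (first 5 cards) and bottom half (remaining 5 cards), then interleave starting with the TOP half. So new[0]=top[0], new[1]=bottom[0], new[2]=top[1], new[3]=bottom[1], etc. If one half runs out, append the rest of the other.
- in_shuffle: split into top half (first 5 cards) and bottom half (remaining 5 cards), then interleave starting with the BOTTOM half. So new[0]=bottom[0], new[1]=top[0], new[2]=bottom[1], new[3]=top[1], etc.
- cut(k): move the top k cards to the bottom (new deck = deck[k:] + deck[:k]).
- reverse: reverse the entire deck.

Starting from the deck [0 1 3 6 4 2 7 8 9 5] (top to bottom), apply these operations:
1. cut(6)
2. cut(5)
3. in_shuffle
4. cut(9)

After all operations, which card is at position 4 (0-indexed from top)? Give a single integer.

After op 1 (cut(6)): [7 8 9 5 0 1 3 6 4 2]
After op 2 (cut(5)): [1 3 6 4 2 7 8 9 5 0]
After op 3 (in_shuffle): [7 1 8 3 9 6 5 4 0 2]
After op 4 (cut(9)): [2 7 1 8 3 9 6 5 4 0]
Position 4: card 3.

Answer: 3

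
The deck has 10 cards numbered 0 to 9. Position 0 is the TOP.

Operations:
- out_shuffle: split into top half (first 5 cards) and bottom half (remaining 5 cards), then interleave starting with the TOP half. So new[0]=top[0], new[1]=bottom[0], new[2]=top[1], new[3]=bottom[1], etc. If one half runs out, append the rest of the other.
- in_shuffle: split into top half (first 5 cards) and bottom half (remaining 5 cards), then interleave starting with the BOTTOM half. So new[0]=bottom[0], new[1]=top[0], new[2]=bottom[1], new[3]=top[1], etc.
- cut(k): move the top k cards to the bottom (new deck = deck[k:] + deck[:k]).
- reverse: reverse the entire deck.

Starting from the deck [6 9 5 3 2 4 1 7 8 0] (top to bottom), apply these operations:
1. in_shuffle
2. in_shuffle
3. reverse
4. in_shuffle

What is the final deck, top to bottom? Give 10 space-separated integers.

After op 1 (in_shuffle): [4 6 1 9 7 5 8 3 0 2]
After op 2 (in_shuffle): [5 4 8 6 3 1 0 9 2 7]
After op 3 (reverse): [7 2 9 0 1 3 6 8 4 5]
After op 4 (in_shuffle): [3 7 6 2 8 9 4 0 5 1]

Answer: 3 7 6 2 8 9 4 0 5 1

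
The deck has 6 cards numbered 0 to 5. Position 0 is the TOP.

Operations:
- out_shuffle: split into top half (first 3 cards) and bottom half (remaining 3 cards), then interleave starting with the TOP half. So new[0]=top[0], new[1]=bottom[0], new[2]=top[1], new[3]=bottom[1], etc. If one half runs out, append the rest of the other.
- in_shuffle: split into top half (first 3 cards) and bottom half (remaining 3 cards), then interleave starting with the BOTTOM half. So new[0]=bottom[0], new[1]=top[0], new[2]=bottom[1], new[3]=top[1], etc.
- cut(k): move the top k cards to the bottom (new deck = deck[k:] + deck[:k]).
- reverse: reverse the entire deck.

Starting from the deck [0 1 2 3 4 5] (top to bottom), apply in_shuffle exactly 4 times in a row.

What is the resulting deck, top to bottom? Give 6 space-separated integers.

After op 1 (in_shuffle): [3 0 4 1 5 2]
After op 2 (in_shuffle): [1 3 5 0 2 4]
After op 3 (in_shuffle): [0 1 2 3 4 5]
After op 4 (in_shuffle): [3 0 4 1 5 2]

Answer: 3 0 4 1 5 2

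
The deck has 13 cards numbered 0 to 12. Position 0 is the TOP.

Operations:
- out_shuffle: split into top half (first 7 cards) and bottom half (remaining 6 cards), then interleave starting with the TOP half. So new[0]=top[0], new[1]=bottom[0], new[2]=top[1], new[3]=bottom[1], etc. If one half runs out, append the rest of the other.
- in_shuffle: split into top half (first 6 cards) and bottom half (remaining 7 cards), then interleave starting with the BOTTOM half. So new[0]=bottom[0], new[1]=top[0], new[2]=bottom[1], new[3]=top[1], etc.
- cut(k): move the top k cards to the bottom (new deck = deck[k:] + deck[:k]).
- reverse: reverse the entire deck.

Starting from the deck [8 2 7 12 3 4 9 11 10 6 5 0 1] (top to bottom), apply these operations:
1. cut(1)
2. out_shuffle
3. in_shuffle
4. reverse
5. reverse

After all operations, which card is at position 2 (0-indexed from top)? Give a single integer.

Answer: 0

Derivation:
After op 1 (cut(1)): [2 7 12 3 4 9 11 10 6 5 0 1 8]
After op 2 (out_shuffle): [2 10 7 6 12 5 3 0 4 1 9 8 11]
After op 3 (in_shuffle): [3 2 0 10 4 7 1 6 9 12 8 5 11]
After op 4 (reverse): [11 5 8 12 9 6 1 7 4 10 0 2 3]
After op 5 (reverse): [3 2 0 10 4 7 1 6 9 12 8 5 11]
Position 2: card 0.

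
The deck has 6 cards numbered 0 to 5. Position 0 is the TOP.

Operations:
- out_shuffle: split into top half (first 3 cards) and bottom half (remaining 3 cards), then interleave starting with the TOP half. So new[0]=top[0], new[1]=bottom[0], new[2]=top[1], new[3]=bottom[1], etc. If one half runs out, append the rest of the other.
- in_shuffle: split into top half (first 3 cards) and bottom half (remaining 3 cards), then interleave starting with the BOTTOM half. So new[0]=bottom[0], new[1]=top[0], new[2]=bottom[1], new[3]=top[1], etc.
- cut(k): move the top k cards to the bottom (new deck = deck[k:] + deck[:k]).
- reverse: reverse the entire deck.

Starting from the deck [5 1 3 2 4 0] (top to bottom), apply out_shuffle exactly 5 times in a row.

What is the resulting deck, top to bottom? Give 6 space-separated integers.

Answer: 5 2 1 4 3 0

Derivation:
After op 1 (out_shuffle): [5 2 1 4 3 0]
After op 2 (out_shuffle): [5 4 2 3 1 0]
After op 3 (out_shuffle): [5 3 4 1 2 0]
After op 4 (out_shuffle): [5 1 3 2 4 0]
After op 5 (out_shuffle): [5 2 1 4 3 0]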